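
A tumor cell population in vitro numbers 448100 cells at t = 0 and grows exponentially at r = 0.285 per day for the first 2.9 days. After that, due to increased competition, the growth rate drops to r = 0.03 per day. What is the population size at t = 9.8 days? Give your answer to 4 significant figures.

Phase 1: N(2.9) = 448100·e^(0.285×2.9) = 448100·e^0.8265 = 1.024046×10^6.
Phase 2 runs for 9.8 − 2.9 = 6.9 days at r = 0.03.
N(9.8) = 1.024046×10^6·e^(0.03×6.9) = 1.024046×10^6·e^0.207 = 1.259558×10^6.

1260000 cells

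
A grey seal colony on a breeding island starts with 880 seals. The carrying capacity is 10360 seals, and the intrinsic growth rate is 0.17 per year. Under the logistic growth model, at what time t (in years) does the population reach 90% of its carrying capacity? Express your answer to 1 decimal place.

26.9 years

A = (K − N₀)/N₀ = (10360 − 880)/880 = 10.773.
Solve 10360/(1 + 10.773·e^(−0.17t)) = 9324: 1 + 10.773·e^(−0.17t) = 1.1111, so e^(−0.17t) = 0.0103141.
−0.17·t = ln(0.0103141) = -4.5742, so t = 4.5742/0.17 = 26.907.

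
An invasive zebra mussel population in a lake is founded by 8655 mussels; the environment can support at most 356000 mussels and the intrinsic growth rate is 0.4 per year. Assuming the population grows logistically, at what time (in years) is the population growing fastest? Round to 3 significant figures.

Logistic growth is fastest at N = K/2 = 178000.
A = (K − N₀)/N₀ = 40.132. Set K/(1 + A·e^(−rt)) = K/2 → A·e^(−rt) = 1.
e^(−0.4t) = 1/40.132 = 0.0249176, so t = ln(40.132)/0.4 = 3.6922/0.4 = 9.2305.

9.23 years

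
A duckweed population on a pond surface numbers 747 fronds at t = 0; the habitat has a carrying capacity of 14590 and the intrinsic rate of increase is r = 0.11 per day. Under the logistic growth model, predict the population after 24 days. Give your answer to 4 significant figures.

A = (K − N₀)/N₀ = (14590 − 747)/747 = 18.531.
N(t) = K/(1 + A·e^(−rt)) = 14590/(1 + 18.531×e^(−0.11×24)).
e^(−2.64) = 0.071361; denominator = 1 + 18.531×0.071361 = 2.3224.
N = 14590/2.3224 = 6282.22.

6282 fronds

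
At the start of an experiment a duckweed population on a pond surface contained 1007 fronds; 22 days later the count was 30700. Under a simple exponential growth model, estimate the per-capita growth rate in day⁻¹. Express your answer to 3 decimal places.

0.155 per day

From N(t) = N₀·e^(rt): e^(r·22) = 30700/1007 = 30.487.
r·22 = ln(30.487) = 3.4173, so r = 3.4173/22 = 0.15533.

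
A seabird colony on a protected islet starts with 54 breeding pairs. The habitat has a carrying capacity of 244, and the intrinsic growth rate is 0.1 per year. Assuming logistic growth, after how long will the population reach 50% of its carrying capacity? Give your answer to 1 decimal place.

A = (K − N₀)/N₀ = (244 − 54)/54 = 3.5185.
Solve 244/(1 + 3.5185·e^(−0.1t)) = 122: 1 + 3.5185·e^(−0.1t) = 2, so e^(−0.1t) = 0.284211.
−0.1·t = ln(0.284211) = -1.258, so t = 1.258/0.1 = 12.58.

12.6 years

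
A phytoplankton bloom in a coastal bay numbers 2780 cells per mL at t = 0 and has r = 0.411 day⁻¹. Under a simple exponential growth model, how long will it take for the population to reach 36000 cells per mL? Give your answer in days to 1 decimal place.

6.2 days

Set N₀·e^(rt) = 36000: e^(0.411·t) = 36000/2780 = 12.95.
0.411·t = ln(12.95) = 2.5611, so t = 2.5611/0.411 = 6.2313.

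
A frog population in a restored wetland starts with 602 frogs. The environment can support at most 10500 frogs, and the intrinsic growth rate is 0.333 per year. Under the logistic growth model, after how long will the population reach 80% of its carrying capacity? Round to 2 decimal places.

A = (K − N₀)/N₀ = (10500 − 602)/602 = 16.442.
Solve 10500/(1 + 16.442·e^(−0.333t)) = 8400: 1 + 16.442·e^(−0.333t) = 1.25, so e^(−0.333t) = 0.0152051.
−0.333·t = ln(0.0152051) = -4.1861, so t = 4.1861/0.333 = 12.571.

12.57 years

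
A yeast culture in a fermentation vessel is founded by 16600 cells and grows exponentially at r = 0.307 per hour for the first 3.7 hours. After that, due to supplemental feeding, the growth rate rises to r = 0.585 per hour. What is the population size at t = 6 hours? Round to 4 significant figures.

Phase 1: N(3.7) = 16600·e^(0.307×3.7) = 16600·e^1.136 = 51692.
Phase 2 runs for 6 − 3.7 = 2.3 hours at r = 0.585.
N(6) = 51692·e^(0.585×2.3) = 51692·e^1.345 = 198503.

198500 cells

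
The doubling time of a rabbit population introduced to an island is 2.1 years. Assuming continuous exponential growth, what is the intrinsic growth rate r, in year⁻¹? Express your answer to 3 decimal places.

0.330 per year

r = ln(2)/t_d = 0.6931/2.1 = 0.33007.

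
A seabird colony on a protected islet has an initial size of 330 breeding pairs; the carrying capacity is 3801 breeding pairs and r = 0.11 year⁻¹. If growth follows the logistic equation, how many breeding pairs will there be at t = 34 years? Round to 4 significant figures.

3041 breeding pairs

A = (K − N₀)/N₀ = (3801 − 330)/330 = 10.518.
N(t) = K/(1 + A·e^(−rt)) = 3801/(1 + 10.518×e^(−0.11×34)).
e^(−3.74) = 0.023754; denominator = 1 + 10.518×0.023754 = 1.2498.
N = 3801/1.2498 = 3041.16.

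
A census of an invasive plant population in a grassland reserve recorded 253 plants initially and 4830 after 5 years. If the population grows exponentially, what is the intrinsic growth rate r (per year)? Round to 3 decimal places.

0.590 per year

From N(t) = N₀·e^(rt): e^(r·5) = 4830/253 = 19.091.
r·5 = ln(19.091) = 2.9492, so r = 2.9492/5 = 0.58984.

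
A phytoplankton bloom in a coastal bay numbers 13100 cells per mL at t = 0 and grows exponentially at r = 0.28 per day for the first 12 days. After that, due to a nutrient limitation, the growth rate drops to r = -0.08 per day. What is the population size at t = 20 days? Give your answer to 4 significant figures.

198900 cells per mL

Phase 1: N(12) = 13100·e^(0.28×12) = 13100·e^3.36 = 377138.
Phase 2 runs for 20 − 12 = 8 days at r = -0.08.
N(20) = 377138·e^(-0.08×8) = 377138·e^-0.64 = 198862.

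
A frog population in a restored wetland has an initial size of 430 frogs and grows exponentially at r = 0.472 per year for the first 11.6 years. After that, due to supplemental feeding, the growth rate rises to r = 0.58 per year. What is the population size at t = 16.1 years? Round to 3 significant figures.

Phase 1: N(11.6) = 430·e^(0.472×11.6) = 430·e^5.475 = 102640.
Phase 2 runs for 16.1 − 11.6 = 4.5 years at r = 0.58.
N(16.1) = 102640·e^(0.58×4.5) = 102640·e^2.61 = 1.39581×10^6.

1400000 frogs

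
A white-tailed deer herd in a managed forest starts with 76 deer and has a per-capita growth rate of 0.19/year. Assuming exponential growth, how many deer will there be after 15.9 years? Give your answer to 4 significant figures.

N(t) = N₀·e^(rt) = 76 × e^(0.19×15.9) = 76 × e^3.021.
e^3.021 ≈ 20.512, so N ≈ 76 × 20.512 = 1558.9.

1559 deer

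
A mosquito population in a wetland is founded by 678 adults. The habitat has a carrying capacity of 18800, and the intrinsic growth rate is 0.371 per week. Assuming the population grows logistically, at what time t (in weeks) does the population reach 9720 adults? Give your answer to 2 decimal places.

A = (K − N₀)/N₀ = (18800 − 678)/678 = 26.729.
Solve 18800/(1 + 26.729·e^(−0.371t)) = 9720: 1 + 26.729·e^(−0.371t) = 1.9342, so e^(−0.371t) = 0.0349497.
−0.371·t = ln(0.0349497) = -3.3538, so t = 3.3538/0.371 = 9.04.

9.04 weeks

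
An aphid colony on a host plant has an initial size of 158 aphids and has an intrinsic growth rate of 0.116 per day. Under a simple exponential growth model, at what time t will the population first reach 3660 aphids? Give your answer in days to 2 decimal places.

27.09 days

Set N₀·e^(rt) = 3660: e^(0.116·t) = 3660/158 = 23.165.
0.116·t = ln(23.165) = 3.1426, so t = 3.1426/0.116 = 27.092.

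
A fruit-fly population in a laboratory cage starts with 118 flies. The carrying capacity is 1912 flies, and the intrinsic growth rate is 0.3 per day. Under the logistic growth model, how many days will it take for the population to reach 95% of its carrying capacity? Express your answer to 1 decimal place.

18.9 days

A = (K − N₀)/N₀ = (1912 − 118)/118 = 15.203.
Solve 1912/(1 + 15.203·e^(−0.3t)) = 1816.4: 1 + 15.203·e^(−0.3t) = 1.0526, so e^(−0.3t) = 0.00346183.
−0.3·t = ln(0.00346183) = -5.666, so t = 5.666/0.3 = 18.887.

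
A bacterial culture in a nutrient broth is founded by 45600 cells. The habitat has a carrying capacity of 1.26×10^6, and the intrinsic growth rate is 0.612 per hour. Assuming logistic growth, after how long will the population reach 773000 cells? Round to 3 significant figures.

6.12 hours

A = (K − N₀)/N₀ = (1.26×10^6 − 45600)/45600 = 26.632.
Solve 1.26×10^6/(1 + 26.632·e^(−0.612t)) = 773000: 1 + 26.632·e^(−0.612t) = 1.63, so e^(−0.612t) = 0.0236566.
−0.612·t = ln(0.0236566) = -3.7441, so t = 3.7441/0.612 = 6.1178.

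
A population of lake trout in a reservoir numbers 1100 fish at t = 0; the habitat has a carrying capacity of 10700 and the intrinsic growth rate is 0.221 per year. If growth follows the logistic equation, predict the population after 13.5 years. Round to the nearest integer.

7422 fish

A = (K − N₀)/N₀ = (10700 − 1100)/1100 = 8.7273.
N(t) = K/(1 + A·e^(−rt)) = 10700/(1 + 8.7273×e^(−0.221×13.5)).
e^(−2.983) = 0.050615; denominator = 1 + 8.7273×0.050615 = 1.4417.
N = 10700/1.4417 = 7421.62.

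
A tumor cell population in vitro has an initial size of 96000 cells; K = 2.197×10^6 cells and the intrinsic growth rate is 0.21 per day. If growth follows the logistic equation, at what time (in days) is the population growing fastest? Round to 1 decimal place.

Logistic growth is fastest at N = K/2 = 1.0985×10^6.
A = (K − N₀)/N₀ = 21.885. Set K/(1 + A·e^(−rt)) = K/2 → A·e^(−rt) = 1.
e^(−0.21t) = 1/21.885 = 0.0456925, so t = ln(21.885)/0.21 = 3.0858/0.21 = 14.694.

14.7 days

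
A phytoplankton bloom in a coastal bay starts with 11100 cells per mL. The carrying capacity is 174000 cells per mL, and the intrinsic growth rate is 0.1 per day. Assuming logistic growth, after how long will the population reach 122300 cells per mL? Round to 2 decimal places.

A = (K − N₀)/N₀ = (174000 − 11100)/11100 = 14.676.
Solve 174000/(1 + 14.676·e^(−0.1t)) = 122300: 1 + 14.676·e^(−0.1t) = 1.4227, so e^(−0.1t) = 0.0288049.
−0.1·t = ln(0.0288049) = -3.5472, so t = 3.5472/0.1 = 35.472.

35.47 days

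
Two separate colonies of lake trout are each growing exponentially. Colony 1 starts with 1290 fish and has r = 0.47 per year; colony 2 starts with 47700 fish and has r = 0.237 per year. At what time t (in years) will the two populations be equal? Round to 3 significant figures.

Set 1290·e^(0.47t) = 47700·e^(0.237t).
e^((0.47 − 0.237)t) = 47700/1290 → e^(0.233·t) = 36.977.
0.233·t = ln(36.977) = 3.6103, so t = 3.6103/0.233 = 15.495.

15.5 years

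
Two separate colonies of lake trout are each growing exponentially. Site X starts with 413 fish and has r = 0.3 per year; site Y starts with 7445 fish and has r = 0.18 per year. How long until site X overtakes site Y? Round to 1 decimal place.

Set 413·e^(0.3t) = 7445·e^(0.18t).
e^((0.3 − 0.18)t) = 7445/413 → e^(0.12·t) = 18.027.
0.12·t = ln(18.027) = 2.8919, so t = 2.8919/0.12 = 24.099.

24.1 years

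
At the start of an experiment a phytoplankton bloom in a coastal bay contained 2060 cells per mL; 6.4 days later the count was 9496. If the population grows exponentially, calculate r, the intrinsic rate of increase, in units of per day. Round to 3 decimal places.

From N(t) = N₀·e^(rt): e^(r·6.4) = 9496/2060 = 4.6097.
r·6.4 = ln(4.6097) = 1.5282, so r = 1.5282/6.4 = 0.23878.

0.239 per day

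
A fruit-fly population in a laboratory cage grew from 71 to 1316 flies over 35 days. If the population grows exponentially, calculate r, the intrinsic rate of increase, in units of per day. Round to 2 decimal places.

From N(t) = N₀·e^(rt): e^(r·35) = 1316/71 = 18.535.
r·35 = ln(18.535) = 2.9197, so r = 2.9197/35 = 0.083419.

0.08 per day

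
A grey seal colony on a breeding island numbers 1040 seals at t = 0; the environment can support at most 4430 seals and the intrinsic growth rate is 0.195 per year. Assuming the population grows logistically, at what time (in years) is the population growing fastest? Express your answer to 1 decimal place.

Logistic growth is fastest at N = K/2 = 2215.
A = (K − N₀)/N₀ = 3.2596. Set K/(1 + A·e^(−rt)) = K/2 → A·e^(−rt) = 1.
e^(−0.195t) = 1/3.2596 = 0.306785, so t = ln(3.2596)/0.195 = 1.1816/0.195 = 6.0595.

6.1 years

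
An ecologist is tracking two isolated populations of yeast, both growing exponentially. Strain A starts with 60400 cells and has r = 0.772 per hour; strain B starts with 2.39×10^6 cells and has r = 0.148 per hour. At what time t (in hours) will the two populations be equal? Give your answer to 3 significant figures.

Set 60400·e^(0.772t) = 2.39×10^6·e^(0.148t).
e^((0.772 − 0.148)t) = 2.39×10^6/60400 → e^(0.624·t) = 39.57.
0.624·t = ln(39.57) = 3.6781, so t = 3.6781/0.624 = 5.8943.

5.89 hours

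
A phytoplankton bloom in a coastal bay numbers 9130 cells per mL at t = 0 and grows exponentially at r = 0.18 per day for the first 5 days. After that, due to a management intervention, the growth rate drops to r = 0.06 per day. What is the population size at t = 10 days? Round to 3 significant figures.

30300 cells per mL

Phase 1: N(5) = 9130·e^(0.18×5) = 9130·e^0.9 = 22456.2.
Phase 2 runs for 10 − 5 = 5 days at r = 0.06.
N(10) = 22456.2·e^(0.06×5) = 22456.2·e^0.3 = 30312.7.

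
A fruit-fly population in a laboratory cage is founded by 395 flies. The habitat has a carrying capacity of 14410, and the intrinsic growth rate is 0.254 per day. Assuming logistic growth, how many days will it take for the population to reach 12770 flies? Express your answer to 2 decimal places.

A = (K − N₀)/N₀ = (14410 − 395)/395 = 35.481.
Solve 14410/(1 + 35.481·e^(−0.254t)) = 12770: 1 + 35.481·e^(−0.254t) = 1.1284, so e^(−0.254t) = 0.00361957.
−0.254·t = ln(0.00361957) = -5.6214, so t = 5.6214/0.254 = 22.131.

22.13 days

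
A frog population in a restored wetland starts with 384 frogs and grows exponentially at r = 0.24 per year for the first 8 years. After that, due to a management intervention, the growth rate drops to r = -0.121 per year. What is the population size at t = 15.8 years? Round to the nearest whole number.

Phase 1: N(8) = 384·e^(0.24×8) = 384·e^1.92 = 2619.25.
Phase 2 runs for 15.8 − 8 = 7.8 years at r = -0.121.
N(15.8) = 2619.25·e^(-0.121×7.8) = 2619.25·e^-0.9438 = 1019.27.

1019 frogs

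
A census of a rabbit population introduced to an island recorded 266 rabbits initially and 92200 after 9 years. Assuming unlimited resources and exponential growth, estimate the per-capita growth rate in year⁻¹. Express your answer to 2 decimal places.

From N(t) = N₀·e^(rt): e^(r·9) = 92200/266 = 346.62.
r·9 = ln(346.62) = 5.8482, so r = 5.8482/9 = 0.6498.

0.65 per year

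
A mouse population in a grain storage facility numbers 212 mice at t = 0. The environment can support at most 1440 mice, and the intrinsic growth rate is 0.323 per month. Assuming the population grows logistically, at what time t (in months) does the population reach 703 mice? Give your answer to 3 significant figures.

A = (K − N₀)/N₀ = (1440 − 212)/212 = 5.7925.
Solve 1440/(1 + 5.7925·e^(−0.323t)) = 703: 1 + 5.7925·e^(−0.323t) = 2.0484, so e^(−0.323t) = 0.180988.
−0.323·t = ln(0.180988) = -1.7093, so t = 1.7093/0.323 = 5.292.

5.29 months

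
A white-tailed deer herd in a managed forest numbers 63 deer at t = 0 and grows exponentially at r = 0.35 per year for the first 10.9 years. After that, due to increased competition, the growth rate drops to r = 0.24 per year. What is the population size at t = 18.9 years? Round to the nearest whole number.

19499 deer

Phase 1: N(10.9) = 63·e^(0.35×10.9) = 63·e^3.815 = 2858.74.
Phase 2 runs for 18.9 − 10.9 = 8 years at r = 0.24.
N(18.9) = 2858.74·e^(0.24×8) = 2858.74·e^1.92 = 19499.3.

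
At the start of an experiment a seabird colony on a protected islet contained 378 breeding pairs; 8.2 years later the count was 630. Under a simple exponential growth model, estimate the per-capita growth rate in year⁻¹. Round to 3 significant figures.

From N(t) = N₀·e^(rt): e^(r·8.2) = 630/378 = 1.6667.
r·8.2 = ln(1.6667) = 0.51083, so r = 0.51083/8.2 = 0.062296.

0.0623 per year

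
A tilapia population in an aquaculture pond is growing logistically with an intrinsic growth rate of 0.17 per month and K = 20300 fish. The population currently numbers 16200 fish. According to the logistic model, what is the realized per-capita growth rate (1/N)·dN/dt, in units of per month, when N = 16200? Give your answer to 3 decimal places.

0.034 per month

(1/N)·dN/dt = r(1 − N/K) = 0.17 × (1 − 16200/20300).
= 0.17 × 0.20197 = 0.034335.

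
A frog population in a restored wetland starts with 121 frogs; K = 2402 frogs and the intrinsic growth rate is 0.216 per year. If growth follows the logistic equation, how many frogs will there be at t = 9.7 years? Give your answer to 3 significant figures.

A = (K − N₀)/N₀ = (2402 − 121)/121 = 18.851.
N(t) = K/(1 + A·e^(−rt)) = 2402/(1 + 18.851×e^(−0.216×9.7)).
e^(−2.095) = 0.12305; denominator = 1 + 18.851×0.12305 = 3.3196.
N = 2402/3.3196 = 723.589.

724 frogs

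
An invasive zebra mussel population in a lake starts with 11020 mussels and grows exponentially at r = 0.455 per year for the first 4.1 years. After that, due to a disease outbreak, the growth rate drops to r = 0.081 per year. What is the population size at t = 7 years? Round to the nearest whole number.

Phase 1: N(4.1) = 11020·e^(0.455×4.1) = 11020·e^1.865 = 71180.
Phase 2 runs for 7 − 4.1 = 2.9 years at r = 0.081.
N(7) = 71180·e^(0.081×2.9) = 71180·e^0.2349 = 90027.2.

90027 mussels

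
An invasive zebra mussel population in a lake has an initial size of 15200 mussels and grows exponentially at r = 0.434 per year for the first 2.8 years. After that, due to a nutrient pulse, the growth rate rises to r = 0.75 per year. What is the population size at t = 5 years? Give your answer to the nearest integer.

Phase 1: N(2.8) = 15200·e^(0.434×2.8) = 15200·e^1.215 = 51238.7.
Phase 2 runs for 5 − 2.8 = 2.2 years at r = 0.75.
N(5) = 51238.7·e^(0.75×2.2) = 51238.7·e^1.65 = 266799.

266799 mussels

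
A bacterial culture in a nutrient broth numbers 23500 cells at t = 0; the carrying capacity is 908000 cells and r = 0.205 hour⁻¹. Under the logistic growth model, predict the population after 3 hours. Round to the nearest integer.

42532 cells

A = (K − N₀)/N₀ = (908000 − 23500)/23500 = 37.638.
N(t) = K/(1 + A·e^(−rt)) = 908000/(1 + 37.638×e^(−0.205×3)).
e^(−0.615) = 0.54064; denominator = 1 + 37.638×0.54064 = 21.349.
N = 908000/21.349 = 42531.7.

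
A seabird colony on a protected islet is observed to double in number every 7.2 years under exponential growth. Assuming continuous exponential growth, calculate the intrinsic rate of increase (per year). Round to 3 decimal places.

0.096 per year

r = ln(2)/t_d = 0.6931/7.2 = 0.09627.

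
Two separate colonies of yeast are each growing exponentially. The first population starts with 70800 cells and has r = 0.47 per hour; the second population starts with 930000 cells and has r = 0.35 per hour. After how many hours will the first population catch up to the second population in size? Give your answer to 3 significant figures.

21.5 hours

Set 70800·e^(0.47t) = 930000·e^(0.35t).
e^((0.47 − 0.35)t) = 930000/70800 → e^(0.12·t) = 13.136.
0.12·t = ln(13.136) = 2.5753, so t = 2.5753/0.12 = 21.461.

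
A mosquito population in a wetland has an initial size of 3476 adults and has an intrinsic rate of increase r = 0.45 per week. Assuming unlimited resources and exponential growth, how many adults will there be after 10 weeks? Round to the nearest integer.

312900 adults

N(t) = N₀·e^(rt) = 3476 × e^(0.45×10) = 3476 × e^4.5.
e^4.5 ≈ 90.017, so N ≈ 3476 × 90.017 = 312900.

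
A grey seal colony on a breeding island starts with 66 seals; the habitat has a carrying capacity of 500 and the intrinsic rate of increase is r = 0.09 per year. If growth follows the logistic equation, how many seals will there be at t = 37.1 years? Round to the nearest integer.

A = (K − N₀)/N₀ = (500 − 66)/66 = 6.5758.
N(t) = K/(1 + A·e^(−rt)) = 500/(1 + 6.5758×e^(−0.09×37.1)).
e^(−3.339) = 0.035472; denominator = 1 + 6.5758×0.035472 = 1.2333.
N = 500/1.2333 = 405.43.

405 seals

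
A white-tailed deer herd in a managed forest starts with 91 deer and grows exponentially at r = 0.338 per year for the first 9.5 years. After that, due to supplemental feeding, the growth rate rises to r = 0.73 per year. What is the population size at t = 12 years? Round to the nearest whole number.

Phase 1: N(9.5) = 91·e^(0.338×9.5) = 91·e^3.211 = 2257.15.
Phase 2 runs for 12 − 9.5 = 2.5 years at r = 0.73.
N(12) = 2257.15·e^(0.73×2.5) = 2257.15·e^1.825 = 14000.7.

14001 deer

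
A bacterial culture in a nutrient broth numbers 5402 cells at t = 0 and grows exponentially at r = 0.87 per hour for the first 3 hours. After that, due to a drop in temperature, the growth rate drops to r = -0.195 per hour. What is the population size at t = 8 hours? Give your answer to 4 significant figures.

27710 cells

Phase 1: N(3) = 5402·e^(0.87×3) = 5402·e^2.61 = 73462.1.
Phase 2 runs for 8 − 3 = 5 hours at r = -0.195.
N(8) = 73462.1·e^(-0.195×5) = 73462.1·e^-0.975 = 27709.3.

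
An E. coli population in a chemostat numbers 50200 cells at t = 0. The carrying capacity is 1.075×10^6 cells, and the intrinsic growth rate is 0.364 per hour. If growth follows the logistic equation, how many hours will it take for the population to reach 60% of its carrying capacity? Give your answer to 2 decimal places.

A = (K − N₀)/N₀ = (1.075×10^6 − 50200)/50200 = 20.414.
Solve 1.075×10^6/(1 + 20.414·e^(−0.364t)) = 645000: 1 + 20.414·e^(−0.364t) = 1.6667, so e^(−0.364t) = 0.0326568.
−0.364·t = ln(0.0326568) = -3.4217, so t = 3.4217/0.364 = 9.4003.

9.40 hours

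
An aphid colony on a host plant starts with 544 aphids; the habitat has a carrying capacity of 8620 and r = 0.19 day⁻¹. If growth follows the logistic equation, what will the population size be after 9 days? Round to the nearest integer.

A = (K − N₀)/N₀ = (8620 − 544)/544 = 14.846.
N(t) = K/(1 + A·e^(−rt)) = 8620/(1 + 14.846×e^(−0.19×9)).
e^(−1.71) = 0.18087; denominator = 1 + 14.846×0.18087 = 3.6851.
N = 8620/3.6851 = 2339.18.

2339 aphids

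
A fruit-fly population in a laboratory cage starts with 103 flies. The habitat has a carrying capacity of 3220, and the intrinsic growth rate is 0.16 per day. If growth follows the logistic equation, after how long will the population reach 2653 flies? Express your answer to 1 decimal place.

31.0 days

A = (K − N₀)/N₀ = (3220 − 103)/103 = 30.262.
Solve 3220/(1 + 30.262·e^(−0.16t)) = 2653: 1 + 30.262·e^(−0.16t) = 1.2137, so e^(−0.16t) = 0.0070623.
−0.16·t = ln(0.0070623) = -4.953, so t = 4.953/0.16 = 30.956.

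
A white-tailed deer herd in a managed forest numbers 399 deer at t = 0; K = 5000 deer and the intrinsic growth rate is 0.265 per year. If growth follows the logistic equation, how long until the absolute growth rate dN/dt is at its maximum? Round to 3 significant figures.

9.23 years

Logistic growth is fastest at N = K/2 = 2500.
A = (K − N₀)/N₀ = 11.531. Set K/(1 + A·e^(−rt)) = K/2 → A·e^(−rt) = 1.
e^(−0.265t) = 1/11.531 = 0.0867203, so t = ln(11.531)/0.265 = 2.4451/0.265 = 9.2267.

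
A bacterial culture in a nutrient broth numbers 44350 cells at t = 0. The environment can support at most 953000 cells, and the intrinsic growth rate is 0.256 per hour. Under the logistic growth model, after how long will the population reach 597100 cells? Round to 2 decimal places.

13.82 hours

A = (K − N₀)/N₀ = (953000 − 44350)/44350 = 20.488.
Solve 953000/(1 + 20.488·e^(−0.256t)) = 597100: 1 + 20.488·e^(−0.256t) = 1.596, so e^(−0.256t) = 0.0290923.
−0.256·t = ln(0.0290923) = -3.5373, so t = 3.5373/0.256 = 13.818.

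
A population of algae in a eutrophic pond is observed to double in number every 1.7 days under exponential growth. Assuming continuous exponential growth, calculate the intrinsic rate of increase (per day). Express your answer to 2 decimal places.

r = ln(2)/t_d = 0.6931/1.7 = 0.40773.

0.41 per day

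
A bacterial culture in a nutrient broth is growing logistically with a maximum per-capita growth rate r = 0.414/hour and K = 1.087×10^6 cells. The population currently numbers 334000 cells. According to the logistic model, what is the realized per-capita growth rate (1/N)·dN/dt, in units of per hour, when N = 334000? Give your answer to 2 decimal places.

(1/N)·dN/dt = r(1 − N/K) = 0.414 × (1 − 334000/1.087×10^6).
= 0.414 × 0.69273 = 0.28679.

0.29 per hour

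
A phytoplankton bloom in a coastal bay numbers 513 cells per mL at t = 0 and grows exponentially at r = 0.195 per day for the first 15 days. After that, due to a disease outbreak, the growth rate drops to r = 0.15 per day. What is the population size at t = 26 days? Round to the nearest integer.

49775 cells per mL

Phase 1: N(15) = 513·e^(0.195×15) = 513·e^2.925 = 9559.36.
Phase 2 runs for 26 − 15 = 11 days at r = 0.15.
N(26) = 9559.36·e^(0.15×11) = 9559.36·e^1.65 = 49775.4.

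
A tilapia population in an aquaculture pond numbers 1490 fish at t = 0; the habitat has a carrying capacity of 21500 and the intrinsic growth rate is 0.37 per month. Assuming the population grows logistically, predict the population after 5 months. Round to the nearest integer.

A = (K − N₀)/N₀ = (21500 − 1490)/1490 = 13.43.
N(t) = K/(1 + A·e^(−rt)) = 21500/(1 + 13.43×e^(−0.37×5)).
e^(−1.85) = 0.15724; denominator = 1 + 13.43×0.15724 = 3.1116.
N = 21500/3.1116 = 6909.58.

6910 fish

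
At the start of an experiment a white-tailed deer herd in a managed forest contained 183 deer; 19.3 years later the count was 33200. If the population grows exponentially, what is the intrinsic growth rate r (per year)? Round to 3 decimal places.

From N(t) = N₀·e^(rt): e^(r·19.3) = 33200/183 = 181.42.
r·19.3 = ln(181.42) = 5.2008, so r = 5.2008/19.3 = 0.26947.

0.269 per year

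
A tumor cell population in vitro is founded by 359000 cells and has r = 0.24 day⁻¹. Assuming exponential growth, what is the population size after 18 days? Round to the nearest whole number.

26992718 cells

N(t) = N₀·e^(rt) = 359000 × e^(0.24×18) = 359000 × e^4.32.
e^4.32 ≈ 75.189, so N ≈ 359000 × 75.189 = 2.699272×10^7.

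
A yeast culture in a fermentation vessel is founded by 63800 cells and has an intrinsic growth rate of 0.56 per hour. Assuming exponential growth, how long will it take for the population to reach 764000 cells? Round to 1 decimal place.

4.4 hours

Set N₀·e^(rt) = 764000: e^(0.56·t) = 764000/63800 = 11.975.
0.56·t = ln(11.975) = 2.4828, so t = 2.4828/0.56 = 4.4336.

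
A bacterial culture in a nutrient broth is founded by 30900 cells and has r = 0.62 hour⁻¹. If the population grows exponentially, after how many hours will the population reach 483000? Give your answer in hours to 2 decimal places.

Set N₀·e^(rt) = 483000: e^(0.62·t) = 483000/30900 = 15.631.
0.62·t = ln(15.631) = 2.7493, so t = 2.7493/0.62 = 4.4343.

4.43 hours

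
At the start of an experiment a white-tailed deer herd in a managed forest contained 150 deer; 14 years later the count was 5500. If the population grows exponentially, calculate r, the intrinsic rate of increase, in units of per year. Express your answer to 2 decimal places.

0.26 per year

From N(t) = N₀·e^(rt): e^(r·14) = 5500/150 = 36.667.
r·14 = ln(36.667) = 3.6019, so r = 3.6019/14 = 0.25728.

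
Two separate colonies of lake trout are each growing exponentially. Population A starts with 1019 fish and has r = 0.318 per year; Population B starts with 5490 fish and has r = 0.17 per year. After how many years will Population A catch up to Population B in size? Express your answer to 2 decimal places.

Set 1019·e^(0.318t) = 5490·e^(0.17t).
e^((0.318 − 0.17)t) = 5490/1019 → e^(0.148·t) = 5.3876.
0.148·t = ln(5.3876) = 1.6841, so t = 1.6841/0.148 = 11.379.

11.38 years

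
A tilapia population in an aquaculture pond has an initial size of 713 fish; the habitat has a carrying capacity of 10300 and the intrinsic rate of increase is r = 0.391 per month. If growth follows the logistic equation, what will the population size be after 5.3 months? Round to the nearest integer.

A = (K − N₀)/N₀ = (10300 − 713)/713 = 13.446.
N(t) = K/(1 + A·e^(−rt)) = 10300/(1 + 13.446×e^(−0.391×5.3)).
e^(−2.072) = 0.1259; denominator = 1 + 13.446×0.1259 = 2.6928.
N = 10300/2.6928 = 3825.02.

3825 fish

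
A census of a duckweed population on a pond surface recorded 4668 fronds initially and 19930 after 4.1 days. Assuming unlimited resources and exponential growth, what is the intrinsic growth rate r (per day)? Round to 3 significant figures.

0.354 per day

From N(t) = N₀·e^(rt): e^(r·4.1) = 19930/4668 = 4.2695.
r·4.1 = ln(4.2695) = 1.4515, so r = 1.4515/4.1 = 0.35402.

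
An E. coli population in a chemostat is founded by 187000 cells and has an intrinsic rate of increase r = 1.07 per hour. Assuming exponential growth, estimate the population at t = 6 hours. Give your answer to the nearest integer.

114818582 cells

N(t) = N₀·e^(rt) = 187000 × e^(1.07×6) = 187000 × e^6.42.
e^6.42 ≈ 614, so N ≈ 187000 × 614 = 1.148186×10^8.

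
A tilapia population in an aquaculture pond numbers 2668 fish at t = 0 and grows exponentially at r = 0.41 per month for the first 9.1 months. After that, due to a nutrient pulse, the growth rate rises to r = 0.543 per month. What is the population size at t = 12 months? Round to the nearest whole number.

537554 fish

Phase 1: N(9.1) = 2668·e^(0.41×9.1) = 2668·e^3.731 = 111311.
Phase 2 runs for 12 − 9.1 = 2.9 months at r = 0.543.
N(12) = 111311·e^(0.543×2.9) = 111311·e^1.575 = 537554.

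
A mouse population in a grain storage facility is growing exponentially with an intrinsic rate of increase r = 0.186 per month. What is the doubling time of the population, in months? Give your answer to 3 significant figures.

Doubling time t_d = ln(2)/r = 0.6931/0.186 = 3.7266.

3.73 months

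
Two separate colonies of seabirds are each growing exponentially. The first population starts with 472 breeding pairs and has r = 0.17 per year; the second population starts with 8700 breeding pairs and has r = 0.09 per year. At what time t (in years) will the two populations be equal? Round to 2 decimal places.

Set 472·e^(0.17t) = 8700·e^(0.09t).
e^((0.17 − 0.09)t) = 8700/472 → e^(0.08·t) = 18.432.
0.08·t = ln(18.432) = 2.9141, so t = 2.9141/0.08 = 36.426.

36.43 years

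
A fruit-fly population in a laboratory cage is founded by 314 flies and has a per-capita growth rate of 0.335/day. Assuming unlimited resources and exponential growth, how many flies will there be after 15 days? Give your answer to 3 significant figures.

47800 flies

N(t) = N₀·e^(rt) = 314 × e^(0.335×15) = 314 × e^5.025.
e^5.025 ≈ 152.17, so N ≈ 314 × 152.17 = 47781.5.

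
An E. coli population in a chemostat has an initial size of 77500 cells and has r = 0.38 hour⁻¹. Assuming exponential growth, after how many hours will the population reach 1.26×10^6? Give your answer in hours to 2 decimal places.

Set N₀·e^(rt) = 1.26×10^6: e^(0.38·t) = 1.26×10^6/77500 = 16.258.
0.38·t = ln(16.258) = 2.7886, so t = 2.7886/0.38 = 7.3384.

7.34 hours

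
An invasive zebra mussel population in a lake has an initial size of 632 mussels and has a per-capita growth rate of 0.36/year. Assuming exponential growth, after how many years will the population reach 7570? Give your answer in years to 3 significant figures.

Set N₀·e^(rt) = 7570: e^(0.36·t) = 7570/632 = 11.978.
0.36·t = ln(11.978) = 2.4831, so t = 2.4831/0.36 = 6.8974.

6.90 years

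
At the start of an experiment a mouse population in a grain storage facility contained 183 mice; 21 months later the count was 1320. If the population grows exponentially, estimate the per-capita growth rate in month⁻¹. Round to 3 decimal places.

From N(t) = N₀·e^(rt): e^(r·21) = 1320/183 = 7.2131.
r·21 = ln(7.2131) = 1.9759, so r = 1.9759/21 = 0.094091.

0.094 per month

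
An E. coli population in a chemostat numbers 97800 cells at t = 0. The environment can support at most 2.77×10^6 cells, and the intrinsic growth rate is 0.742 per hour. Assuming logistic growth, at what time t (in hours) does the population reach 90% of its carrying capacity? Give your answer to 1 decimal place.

A = (K − N₀)/N₀ = (2.77×10^6 − 97800)/97800 = 27.323.
Solve 2.77×10^6/(1 + 27.323·e^(−0.742t)) = 2.493×10^6: 1 + 27.323·e^(−0.742t) = 1.1111, so e^(−0.742t) = 0.00406656.
−0.742·t = ln(0.00406656) = -5.505, so t = 5.505/0.742 = 7.4191.

7.4 hours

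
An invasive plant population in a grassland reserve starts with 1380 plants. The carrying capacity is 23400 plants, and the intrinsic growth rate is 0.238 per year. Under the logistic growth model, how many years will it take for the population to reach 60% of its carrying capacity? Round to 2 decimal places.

13.34 years

A = (K − N₀)/N₀ = (23400 − 1380)/1380 = 15.957.
Solve 23400/(1 + 15.957·e^(−0.238t)) = 14040: 1 + 15.957·e^(−0.238t) = 1.6667, so e^(−0.238t) = 0.0417802.
−0.238·t = ln(0.0417802) = -3.1753, so t = 3.1753/0.238 = 13.342.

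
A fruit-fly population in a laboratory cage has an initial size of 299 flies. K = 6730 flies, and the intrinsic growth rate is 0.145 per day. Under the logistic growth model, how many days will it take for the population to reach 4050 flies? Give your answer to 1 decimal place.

24.0 days

A = (K − N₀)/N₀ = (6730 − 299)/299 = 21.508.
Solve 6730/(1 + 21.508·e^(−0.145t)) = 4050: 1 + 21.508·e^(−0.145t) = 1.6617, so e^(−0.145t) = 0.0307661.
−0.145·t = ln(0.0307661) = -3.4813, so t = 3.4813/0.145 = 24.009.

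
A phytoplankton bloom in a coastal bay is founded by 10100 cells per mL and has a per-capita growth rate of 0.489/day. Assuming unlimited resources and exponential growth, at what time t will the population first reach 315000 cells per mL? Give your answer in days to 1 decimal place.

Set N₀·e^(rt) = 315000: e^(0.489·t) = 315000/10100 = 31.188.
0.489·t = ln(31.188) = 3.44, so t = 3.44/0.489 = 7.0348.

7.0 days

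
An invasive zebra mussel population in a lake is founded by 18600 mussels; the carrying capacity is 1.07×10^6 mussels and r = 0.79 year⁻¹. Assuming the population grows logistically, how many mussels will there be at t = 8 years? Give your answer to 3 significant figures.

A = (K − N₀)/N₀ = (1.07×10^6 − 18600)/18600 = 56.527.
N(t) = K/(1 + A·e^(−rt)) = 1.07×10^6/(1 + 56.527×e^(−0.79×8)).
e^(−6.32) = 0.0017999; denominator = 1 + 56.527×0.0017999 = 1.1017.
N = 1.07×10^6/1.1017 = 971186.

971000 mussels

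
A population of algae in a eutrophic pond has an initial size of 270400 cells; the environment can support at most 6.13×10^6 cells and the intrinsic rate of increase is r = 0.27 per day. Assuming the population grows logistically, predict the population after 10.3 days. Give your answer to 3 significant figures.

2620000 cells

A = (K − N₀)/N₀ = (6.13×10^6 − 270400)/270400 = 21.67.
N(t) = K/(1 + A·e^(−rt)) = 6.13×10^6/(1 + 21.67×e^(−0.27×10.3)).
e^(−2.781) = 0.061976; denominator = 1 + 21.67×0.061976 = 2.343.
N = 6.13×10^6/2.343 = 2.616261×10^6.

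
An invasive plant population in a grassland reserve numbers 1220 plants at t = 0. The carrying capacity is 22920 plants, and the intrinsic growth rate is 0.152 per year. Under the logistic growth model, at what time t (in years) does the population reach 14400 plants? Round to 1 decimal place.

A = (K − N₀)/N₀ = (22920 − 1220)/1220 = 17.787.
Solve 22920/(1 + 17.787·e^(−0.152t)) = 14400: 1 + 17.787·e^(−0.152t) = 1.5917, so e^(−0.152t) = 0.0332642.
−0.152·t = ln(0.0332642) = -3.4033, so t = 3.4033/0.152 = 22.39.

22.4 years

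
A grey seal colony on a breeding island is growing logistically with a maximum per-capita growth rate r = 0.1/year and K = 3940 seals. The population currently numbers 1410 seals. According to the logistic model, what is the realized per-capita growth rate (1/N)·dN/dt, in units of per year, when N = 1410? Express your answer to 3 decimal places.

0.064 per year

(1/N)·dN/dt = r(1 − N/K) = 0.1 × (1 − 1410/3940).
= 0.1 × 0.64213 = 0.064213.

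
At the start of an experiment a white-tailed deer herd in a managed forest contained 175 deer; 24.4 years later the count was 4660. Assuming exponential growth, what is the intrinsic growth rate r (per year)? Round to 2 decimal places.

0.13 per year

From N(t) = N₀·e^(rt): e^(r·24.4) = 4660/175 = 26.629.
r·24.4 = ln(26.629) = 3.282, so r = 3.282/24.4 = 0.13451.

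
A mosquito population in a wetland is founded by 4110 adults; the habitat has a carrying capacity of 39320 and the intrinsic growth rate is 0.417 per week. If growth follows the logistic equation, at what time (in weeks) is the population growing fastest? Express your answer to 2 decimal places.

5.15 weeks

Logistic growth is fastest at N = K/2 = 19660.
A = (K − N₀)/N₀ = 8.5669. Set K/(1 + A·e^(−rt)) = K/2 → A·e^(−rt) = 1.
e^(−0.417t) = 1/8.5669 = 0.116728, so t = ln(8.5669)/0.417 = 2.1479/0.417 = 5.1509.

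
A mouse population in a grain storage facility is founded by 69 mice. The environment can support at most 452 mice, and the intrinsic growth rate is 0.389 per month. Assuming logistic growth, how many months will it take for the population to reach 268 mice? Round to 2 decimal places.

5.37 months

A = (K − N₀)/N₀ = (452 − 69)/69 = 5.5507.
Solve 452/(1 + 5.5507·e^(−0.389t)) = 268: 1 + 5.5507·e^(−0.389t) = 1.6866, so e^(−0.389t) = 0.12369.
−0.389·t = ln(0.12369) = -2.09, so t = 2.09/0.389 = 5.3727.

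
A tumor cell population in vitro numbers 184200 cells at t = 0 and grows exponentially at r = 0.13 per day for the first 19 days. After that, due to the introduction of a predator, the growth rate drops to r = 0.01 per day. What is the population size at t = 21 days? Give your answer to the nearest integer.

2221687 cells

Phase 1: N(19) = 184200·e^(0.13×19) = 184200·e^2.47 = 2.177695×10^6.
Phase 2 runs for 21 − 19 = 2 days at r = 0.01.
N(21) = 2.177695×10^6·e^(0.01×2) = 2.177695×10^6·e^0.02 = 2.221687×10^6.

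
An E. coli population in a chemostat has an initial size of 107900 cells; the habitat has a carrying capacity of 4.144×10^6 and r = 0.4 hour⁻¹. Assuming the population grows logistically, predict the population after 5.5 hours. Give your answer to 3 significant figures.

805000 cells

A = (K − N₀)/N₀ = (4.144×10^6 − 107900)/107900 = 37.406.
N(t) = K/(1 + A·e^(−rt)) = 4.144×10^6/(1 + 37.406×e^(−0.4×5.5)).
e^(−2.2) = 0.1108; denominator = 1 + 37.406×0.1108 = 5.1447.
N = 4.144×10^6/5.1447 = 805490.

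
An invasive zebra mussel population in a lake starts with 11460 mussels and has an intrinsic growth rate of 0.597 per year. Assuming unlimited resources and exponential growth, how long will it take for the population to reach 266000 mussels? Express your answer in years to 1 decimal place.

5.3 years

Set N₀·e^(rt) = 266000: e^(0.597·t) = 266000/11460 = 23.211.
0.597·t = ln(23.211) = 3.1446, so t = 3.1446/0.597 = 5.2674.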